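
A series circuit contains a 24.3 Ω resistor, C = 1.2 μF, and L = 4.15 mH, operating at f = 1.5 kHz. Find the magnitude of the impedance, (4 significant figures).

54.97 Ω

ω = 2πf = 9425 rad/s
X_L = ωL = 39.11 Ω
X_C = 1/(ωC) = 88.42 Ω
Net reactance X = X_L − X_C = -49.31 Ω
Z = 24.30 − j49.31 Ω
|Z| = √(24.30² + 49.31²) = 54.97 Ω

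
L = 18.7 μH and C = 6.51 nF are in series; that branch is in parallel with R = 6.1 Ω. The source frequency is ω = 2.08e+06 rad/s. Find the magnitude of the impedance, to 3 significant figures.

X_L = ωL = 38.9 Ω
X_C = 1/(ωC) = 73.9 Ω
Branch 1: Z₁ = R = 6.10 Ω
Branch 2 (series LC): Z₂ = j(X_L − X_C) = −j35.0 Ω
Parallel: Z = Z₁Z₂/(Z₁+Z₂), |Z| = 6.01 Ω, ∠Z = -9.90°

6.01 Ω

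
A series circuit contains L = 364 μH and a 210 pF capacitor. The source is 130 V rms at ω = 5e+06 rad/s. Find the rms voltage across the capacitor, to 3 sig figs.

143 V

X_L = ωL = 1820 Ω
X_C = 1/(ωC) = 952 Ω
Net reactance X = X_L − X_C = 868 Ω
Z = j868 Ω
|Z| = √(0² + 868²) = 868 Ω
I = V/|Z| = 150 mA
V_C = I·|Z_C| = 0.150 × 952 = 143 V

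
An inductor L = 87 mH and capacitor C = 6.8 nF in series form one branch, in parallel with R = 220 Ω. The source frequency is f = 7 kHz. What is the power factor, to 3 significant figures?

0.910

ω = 2πf = 43980 rad/s
X_L = ωL = 3830 Ω
X_C = 1/(ωC) = 3340 Ω
Branch 1: Z₁ = R = 220 Ω
Branch 2 (series LC): Z₂ = j(X_L − X_C) = j483 Ω
Parallel: Z = Z₁Z₂/(Z₁+Z₂), |Z| = 200 Ω, ∠Z = 24.5°
cos φ = cos(24.5°) = 0.910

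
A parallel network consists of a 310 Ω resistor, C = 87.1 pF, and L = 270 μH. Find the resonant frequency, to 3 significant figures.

1.04 MHz

ω₀ = 1/√(LC) = 1/√(0.00027 × 8.71e-11) = 6.521e+06 rad/s
f₀ = ω₀/(2π) = 1.04 MHz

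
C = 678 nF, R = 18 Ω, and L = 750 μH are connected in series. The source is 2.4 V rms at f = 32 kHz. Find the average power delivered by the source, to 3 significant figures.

4.96 mW

ω = 2πf = 201100 rad/s
X_L = ωL = 151 Ω
X_C = 1/(ωC) = 7.34 Ω
Net reactance X = X_L − X_C = 143 Ω
Z = 18.0 + j143 Ω
|Z| = √(18.0² + 143²) = 145 Ω
∠Z = arctan(143/18.0) = 82.8°
I = V/|Z| = 16.6 mA
P = VI cos φ = 2.4 × 0.0166 × cos(82.8°) = 4.96 mW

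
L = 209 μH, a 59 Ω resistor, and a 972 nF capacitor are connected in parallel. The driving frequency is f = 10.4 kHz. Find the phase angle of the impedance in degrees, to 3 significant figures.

29.8°

ω = 2πf = 65350 rad/s
X_L = ωL = 13.7 Ω
X_C = 1/(ωC) = 15.7 Ω
Parallel: admittances add. Y = 1/R + 1/(jωL) + jωC
Y = (0.0169 − j0.00971) S
|Y| = 0.0195 S → |Z| = 1/|Y| = 51.2 Ω, ∠Z = −∠Y = 29.8°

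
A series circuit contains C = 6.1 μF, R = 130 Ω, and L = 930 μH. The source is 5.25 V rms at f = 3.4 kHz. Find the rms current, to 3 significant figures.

40.2 mA

ω = 2πf = 21360 rad/s
X_L = ωL = 19.9 Ω
X_C = 1/(ωC) = 7.67 Ω
Net reactance X = X_L − X_C = 12.2 Ω
Z = 130 + j12.2 Ω
|Z| = √(130² + 12.2²) = 131 Ω
I = V/|Z| = 5.25/131 = 40.2 mA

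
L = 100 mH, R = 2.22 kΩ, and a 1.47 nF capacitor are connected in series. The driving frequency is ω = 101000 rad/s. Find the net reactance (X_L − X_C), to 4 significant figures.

3365 Ω

X_L = ωL = 10100 Ω
X_C = 1/(ωC) = 6735 Ω
X = 10100 − 6735 = 3365 Ω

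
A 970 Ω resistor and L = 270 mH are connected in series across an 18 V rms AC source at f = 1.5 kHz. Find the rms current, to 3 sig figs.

ω = 2πf = 9425 rad/s
X_L = ωL = 2540 Ω
Z = 970 + j2540 Ω
|Z| = √(970² + 2540²) = 2720 Ω
I = V/|Z| = 18/2720 = 6.61 mA

6.61 mA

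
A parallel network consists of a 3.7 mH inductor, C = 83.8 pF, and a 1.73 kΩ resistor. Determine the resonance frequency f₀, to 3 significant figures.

286 kHz

ω₀ = 1/√(LC) = 1/√(0.0037 × 8.38e-11) = 1.796e+06 rad/s
f₀ = ω₀/(2π) = 286 kHz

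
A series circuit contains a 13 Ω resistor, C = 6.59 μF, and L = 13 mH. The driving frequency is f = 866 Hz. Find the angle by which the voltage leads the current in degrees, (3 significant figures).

ω = 2πf = 5441 rad/s
X_L = ωL = 70.7 Ω
X_C = 1/(ωC) = 27.9 Ω
Net reactance X = X_L − X_C = 42.8 Ω
Z = 13.0 + j42.8 Ω
|Z| = √(13.0² + 42.8²) = 44.8 Ω
∠Z = arctan(42.8/13.0) = 73.1°

73.1°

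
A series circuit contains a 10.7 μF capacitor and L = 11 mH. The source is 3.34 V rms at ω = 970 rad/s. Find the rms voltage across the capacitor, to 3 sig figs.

X_L = ωL = 10.7 Ω
X_C = 1/(ωC) = 96.3 Ω
Net reactance X = X_L − X_C = -85.7 Ω
Z = − j85.7 Ω
|Z| = √(0² + 85.7²) = 85.7 Ω
I = V/|Z| = 39.0 mA
V_C = I·|Z_C| = 0.0390 × 96.3 = 3.76 V

3.76 V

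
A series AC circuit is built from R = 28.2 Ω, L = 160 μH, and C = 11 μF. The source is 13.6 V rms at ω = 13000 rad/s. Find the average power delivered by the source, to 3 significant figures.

6.37 W

X_L = ωL = 2.08 Ω
X_C = 1/(ωC) = 6.99 Ω
Net reactance X = X_L − X_C = -4.91 Ω
Z = 28.2 − j4.91 Ω
|Z| = √(28.2² + 4.91²) = 28.6 Ω
∠Z = arctan(-4.91/28.2) = -9.88°
I = V/|Z| = 475 mA
P = VI cos φ = 13.6 × 0.475 × cos(-9.88°) = 6.37 W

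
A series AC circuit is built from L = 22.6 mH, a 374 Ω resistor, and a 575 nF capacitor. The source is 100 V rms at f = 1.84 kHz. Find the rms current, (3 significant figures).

ω = 2πf = 11560 rad/s
X_L = ωL = 261 Ω
X_C = 1/(ωC) = 150 Ω
Net reactance X = X_L − X_C = 111 Ω
Z = 374 + j111 Ω
|Z| = √(374² + 111²) = 390 Ω
I = V/|Z| = 100/390 = 256 mA

256 mA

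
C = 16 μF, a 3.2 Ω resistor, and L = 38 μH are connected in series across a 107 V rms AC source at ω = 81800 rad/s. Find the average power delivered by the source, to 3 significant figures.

X_L = ωL = 3.11 Ω
X_C = 1/(ωC) = 0.764 Ω
Net reactance X = X_L − X_C = 2.34 Ω
Z = 3.20 + j2.34 Ω
|Z| = √(3.20² + 2.34²) = 3.97 Ω
∠Z = arctan(2.34/3.20) = 36.2°
I = V/|Z| = 27.0 A
P = VI cos φ = 107 × 27.0 × cos(36.2°) = 2.33 kW

2.33 kW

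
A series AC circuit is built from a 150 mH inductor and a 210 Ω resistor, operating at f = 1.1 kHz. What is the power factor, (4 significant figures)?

0.1985

ω = 2πf = 6912 rad/s
X_L = ωL = 1037 Ω
Z = 210.0 + j1037 Ω
|Z| = √(210.0² + 1037²) = 1058 Ω
∠Z = arctan(1037/210.0) = 78.55°
cos φ = cos(78.55°) = 0.1985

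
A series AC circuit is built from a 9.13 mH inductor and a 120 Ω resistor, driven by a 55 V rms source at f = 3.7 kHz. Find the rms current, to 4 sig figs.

225.6 mA

ω = 2πf = 23250 rad/s
X_L = ωL = 212.3 Ω
Z = 120.0 + j212.3 Ω
|Z| = √(120.0² + 212.3²) = 243.8 Ω
I = V/|Z| = 55/243.8 = 225.6 mA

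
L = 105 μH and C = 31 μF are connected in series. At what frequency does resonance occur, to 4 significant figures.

2.790 kHz

ω₀ = 1/√(LC) = 1/√(0.000105 × 3.1e-05) = 17530 rad/s
f₀ = ω₀/(2π) = 2.790 kHz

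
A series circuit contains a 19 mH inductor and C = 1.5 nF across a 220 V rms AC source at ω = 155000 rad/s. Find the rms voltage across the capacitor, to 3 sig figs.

698 V

X_L = ωL = 2940 Ω
X_C = 1/(ωC) = 4300 Ω
Net reactance X = X_L − X_C = -1360 Ω
Z = − j1360 Ω
|Z| = √(0² + 1360²) = 1360 Ω
I = V/|Z| = 162 mA
V_C = I·|Z_C| = 0.162 × 4300 = 698 V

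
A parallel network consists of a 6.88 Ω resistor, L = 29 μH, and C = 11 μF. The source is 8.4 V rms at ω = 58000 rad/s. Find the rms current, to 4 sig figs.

X_L = ωL = 1.682 Ω
X_C = 1/(ωC) = 1.567 Ω
Parallel: admittances add. Y = 1/R + 1/(jωL) + jωC
Y = (0.1453 + j0.04347) S
|Y| = 0.1517 S → |Z| = 1/|Y| = 6.592 Ω, ∠Z = −∠Y = -16.65°
I = V/|Z| = 8.4/6.592 = 1.274 A

1.274 A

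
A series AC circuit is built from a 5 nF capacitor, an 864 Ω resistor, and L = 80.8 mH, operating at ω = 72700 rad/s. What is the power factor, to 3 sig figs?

0.267

X_L = ωL = 5870 Ω
X_C = 1/(ωC) = 2750 Ω
Net reactance X = X_L − X_C = 3120 Ω
Z = 864 + j3120 Ω
|Z| = √(864² + 3120²) = 3240 Ω
∠Z = arctan(3120/864) = 74.5°
cos φ = cos(74.5°) = 0.267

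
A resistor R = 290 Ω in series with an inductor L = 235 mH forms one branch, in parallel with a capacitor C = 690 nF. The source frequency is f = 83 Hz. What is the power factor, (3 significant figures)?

0.958

ω = 2πf = 521.5 rad/s
X_L = ωL = 123 Ω
X_C = 1/(ωC) = 2780 Ω
Branch 1 (R+jX_L): Z₁ = 290 + j123 Ω, |Z₁| = 315 Ω
Branch 2 (−jX_C): Z₂ = −j2780 Ω
Parallel: Z = Z₁Z₂/(Z₁+Z₂), |Z| = 327 Ω, ∠Z = 16.7°
cos φ = cos(16.7°) = 0.958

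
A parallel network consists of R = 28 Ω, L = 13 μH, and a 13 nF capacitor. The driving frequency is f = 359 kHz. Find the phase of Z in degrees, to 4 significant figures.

7.621°

ω = 2πf = 2.256e+06 rad/s
X_L = ωL = 29.32 Ω
X_C = 1/(ωC) = 34.10 Ω
Parallel: admittances add. Y = 1/R + 1/(jωL) + jωC
Y = (0.03571 − j0.004779) S
|Y| = 0.03603 S → |Z| = 1/|Y| = 27.75 Ω, ∠Z = −∠Y = 7.621°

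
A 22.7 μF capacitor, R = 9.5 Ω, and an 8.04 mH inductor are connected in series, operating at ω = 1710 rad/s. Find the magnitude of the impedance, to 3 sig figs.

15.3 Ω

X_L = ωL = 13.7 Ω
X_C = 1/(ωC) = 25.8 Ω
Net reactance X = X_L − X_C = -12.0 Ω
Z = 9.50 − j12.0 Ω
|Z| = √(9.50² + 12.0²) = 15.3 Ω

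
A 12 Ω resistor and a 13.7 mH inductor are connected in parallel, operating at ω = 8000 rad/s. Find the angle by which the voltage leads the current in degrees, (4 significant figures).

X_L = ωL = 109.6 Ω
Parallel: admittances add. Y = 1/R + 1/(jωL)
Y = (0.08333 − j0.009124) S
|Y| = 0.08383 S → |Z| = 1/|Y| = 11.93 Ω, ∠Z = −∠Y = 6.248°

6.248°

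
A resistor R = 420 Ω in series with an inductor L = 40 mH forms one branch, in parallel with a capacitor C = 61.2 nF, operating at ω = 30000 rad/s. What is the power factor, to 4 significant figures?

X_L = ωL = 1200 Ω
X_C = 1/(ωC) = 544.7 Ω
Branch 1 (R+jX_L): Z₁ = 420.0 + j1200 Ω, |Z₁| = 1271 Ω
Branch 2 (−jX_C): Z₂ = −j544.7 Ω
Parallel: Z = Z₁Z₂/(Z₁+Z₂), |Z| = 889.6 Ω, ∠Z = -76.63°
cos φ = cos(-76.63°) = 0.2312

0.2312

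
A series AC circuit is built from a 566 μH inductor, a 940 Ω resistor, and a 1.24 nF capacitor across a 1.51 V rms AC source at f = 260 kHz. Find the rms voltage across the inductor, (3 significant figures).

1.35 V

ω = 2πf = 1.634e+06 rad/s
X_L = ωL = 925 Ω
X_C = 1/(ωC) = 494 Ω
Net reactance X = X_L − X_C = 431 Ω
Z = 940 + j431 Ω
|Z| = √(940² + 431²) = 1030 Ω
I = V/|Z| = 1.46 mA
V_L = I·|Z_L| = 0.00146 × 925 = 1.35 V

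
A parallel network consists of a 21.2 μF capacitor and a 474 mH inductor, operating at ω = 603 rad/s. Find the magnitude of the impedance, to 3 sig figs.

X_L = ωL = 286 Ω
X_C = 1/(ωC) = 78.2 Ω
Parallel: admittances add. Y = 1/(jωL) + jωC
Y = (0 + j0.00928) S
|Y| = 0.00928 S → |Z| = 1/|Y| = 108 Ω, ∠Z = −∠Y = -90.0°

108 Ω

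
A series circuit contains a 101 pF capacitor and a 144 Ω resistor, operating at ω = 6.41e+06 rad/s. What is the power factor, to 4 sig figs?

X_C = 1/(ωC) = 1545 Ω
Z = 144.0 − j1545 Ω
|Z| = √(144.0² + 1545²) = 1551 Ω
∠Z = arctan(-1545/144.0) = -84.67°
cos φ = cos(-84.67°) = 0.09282

0.09282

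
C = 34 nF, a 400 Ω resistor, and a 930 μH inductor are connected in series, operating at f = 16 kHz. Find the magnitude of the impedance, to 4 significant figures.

446.8 Ω

ω = 2πf = 100500 rad/s
X_L = ωL = 93.49 Ω
X_C = 1/(ωC) = 292.6 Ω
Net reactance X = X_L − X_C = -199.1 Ω
Z = 400.0 − j199.1 Ω
|Z| = √(400.0² + 199.1²) = 446.8 Ω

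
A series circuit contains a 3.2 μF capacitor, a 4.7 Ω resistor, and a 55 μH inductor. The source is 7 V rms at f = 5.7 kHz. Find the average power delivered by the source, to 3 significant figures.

3.40 W

ω = 2πf = 35810 rad/s
X_L = ωL = 1.97 Ω
X_C = 1/(ωC) = 8.73 Ω
Net reactance X = X_L − X_C = -6.76 Ω
Z = 4.70 − j6.76 Ω
|Z| = √(4.70² + 6.76²) = 8.23 Ω
∠Z = arctan(-6.76/4.70) = -55.2°
I = V/|Z| = 851 mA
P = VI cos φ = 7 × 0.851 × cos(-55.2°) = 3.40 W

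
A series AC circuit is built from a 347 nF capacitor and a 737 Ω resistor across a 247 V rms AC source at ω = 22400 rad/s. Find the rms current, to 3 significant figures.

330 mA

X_C = 1/(ωC) = 129 Ω
Z = 737 − j129 Ω
|Z| = √(737² + 129²) = 748 Ω
I = V/|Z| = 247/748 = 330 mA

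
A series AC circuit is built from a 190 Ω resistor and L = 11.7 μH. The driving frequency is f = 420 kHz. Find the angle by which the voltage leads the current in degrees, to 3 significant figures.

ω = 2πf = 2.639e+06 rad/s
X_L = ωL = 30.9 Ω
Z = 190 + j30.9 Ω
|Z| = √(190² + 30.9²) = 192 Ω
∠Z = arctan(30.9/190) = 9.23°

9.23°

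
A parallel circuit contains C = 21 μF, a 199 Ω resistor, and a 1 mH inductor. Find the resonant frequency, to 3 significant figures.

1.10 kHz

ω₀ = 1/√(LC) = 1/√(0.001 × 2.1e-05) = 6901 rad/s
f₀ = ω₀/(2π) = 1.10 kHz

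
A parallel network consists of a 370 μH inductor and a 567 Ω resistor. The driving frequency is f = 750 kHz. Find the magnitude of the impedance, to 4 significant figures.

539.2 Ω

ω = 2πf = 4.712e+06 rad/s
X_L = ωL = 1744 Ω
Parallel: admittances add. Y = 1/R + 1/(jωL)
Y = (0.001764 − j0.0005735) S
|Y| = 0.001855 S → |Z| = 1/|Y| = 539.2 Ω, ∠Z = −∠Y = 18.01°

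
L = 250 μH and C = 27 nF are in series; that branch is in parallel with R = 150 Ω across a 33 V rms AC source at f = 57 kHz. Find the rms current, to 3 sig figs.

ω = 2πf = 358100 rad/s
X_L = ωL = 89.5 Ω
X_C = 1/(ωC) = 103 Ω
Branch 1: Z₁ = R = 150 Ω
Branch 2 (series LC): Z₂ = j(X_L − X_C) = −j13.9 Ω
Parallel: Z = Z₁Z₂/(Z₁+Z₂), |Z| = 13.8 Ω, ∠Z = -84.7°
I = V/|Z| = 33/13.8 = 2.39 A

2.39 A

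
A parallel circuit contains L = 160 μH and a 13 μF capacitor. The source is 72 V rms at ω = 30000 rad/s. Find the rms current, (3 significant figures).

X_L = ωL = 4.80 Ω
X_C = 1/(ωC) = 2.56 Ω
Parallel: admittances add. Y = 1/(jωL) + jωC
Y = (0 + j0.182) S
|Y| = 0.182 S → |Z| = 1/|Y| = 5.50 Ω, ∠Z = −∠Y = -90.0°
I = V/|Z| = 72/5.50 = 13.1 A

13.1 A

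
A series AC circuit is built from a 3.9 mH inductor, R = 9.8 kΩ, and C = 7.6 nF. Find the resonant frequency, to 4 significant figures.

29.23 kHz

ω₀ = 1/√(LC) = 1/√(0.0039 × 7.6e-09) = 183700 rad/s
f₀ = ω₀/(2π) = 29.23 kHz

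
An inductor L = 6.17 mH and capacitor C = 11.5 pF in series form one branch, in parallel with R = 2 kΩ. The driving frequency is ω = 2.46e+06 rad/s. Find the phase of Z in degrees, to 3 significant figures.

X_L = ωL = 15200 Ω
X_C = 1/(ωC) = 35300 Ω
Branch 1: Z₁ = R = 2000 Ω
Branch 2 (series LC): Z₂ = j(X_L − X_C) = −j20200 Ω
Parallel: Z = Z₁Z₂/(Z₁+Z₂), |Z| = 1990 Ω, ∠Z = -5.66°

-5.66°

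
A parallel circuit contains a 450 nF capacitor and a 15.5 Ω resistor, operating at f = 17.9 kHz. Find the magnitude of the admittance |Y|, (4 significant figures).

82.00 mS

ω = 2πf = 112500 rad/s
X_C = 1/(ωC) = 19.76 Ω
Parallel: admittances add. Y = 1/R + jωC
Y = (0.06452 + j0.05061) S
|Y| = 0.08200 S → |Z| = 1/|Y| = 12.20 Ω, ∠Z = −∠Y = -38.11°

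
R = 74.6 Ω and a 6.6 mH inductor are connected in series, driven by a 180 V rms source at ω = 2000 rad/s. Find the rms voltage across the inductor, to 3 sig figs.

X_L = ωL = 13.2 Ω
Z = 74.6 + j13.2 Ω
|Z| = √(74.6² + 13.2²) = 75.8 Ω
I = V/|Z| = 2.38 A
V_L = I·|Z_L| = 2.38 × 13.2 = 31.4 V

31.4 V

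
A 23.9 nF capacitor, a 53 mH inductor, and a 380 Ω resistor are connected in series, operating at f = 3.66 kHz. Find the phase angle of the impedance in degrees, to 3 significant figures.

ω = 2πf = 23000 rad/s
X_L = ωL = 1220 Ω
X_C = 1/(ωC) = 1820 Ω
Net reactance X = X_L − X_C = -601 Ω
Z = 380 − j601 Ω
|Z| = √(380² + 601²) = 711 Ω
∠Z = arctan(-601/380) = -57.7°

-57.7°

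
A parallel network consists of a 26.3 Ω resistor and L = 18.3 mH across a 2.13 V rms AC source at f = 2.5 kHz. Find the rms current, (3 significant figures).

81.3 mA

ω = 2πf = 15710 rad/s
X_L = ωL = 287 Ω
Parallel: admittances add. Y = 1/R + 1/(jωL)
Y = (0.0380 − j0.00348) S
|Y| = 0.0382 S → |Z| = 1/|Y| = 26.2 Ω, ∠Z = −∠Y = 5.23°
I = V/|Z| = 2.13/26.2 = 81.3 mA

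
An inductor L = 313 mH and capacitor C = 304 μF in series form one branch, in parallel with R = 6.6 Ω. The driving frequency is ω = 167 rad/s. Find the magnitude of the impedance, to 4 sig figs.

X_L = ωL = 52.27 Ω
X_C = 1/(ωC) = 19.70 Ω
Branch 1: Z₁ = R = 6.600 Ω
Branch 2 (series LC): Z₂ = j(X_L − X_C) = j32.57 Ω
Parallel: Z = Z₁Z₂/(Z₁+Z₂), |Z| = 6.469 Ω, ∠Z = 11.45°

6.469 Ω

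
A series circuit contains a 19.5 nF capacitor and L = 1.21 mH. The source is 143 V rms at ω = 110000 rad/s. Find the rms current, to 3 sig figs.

X_L = ωL = 133 Ω
X_C = 1/(ωC) = 466 Ω
Net reactance X = X_L − X_C = -333 Ω
Z = − j333 Ω
|Z| = √(0² + 333²) = 333 Ω
I = V/|Z| = 143/333 = 429 mA

429 mA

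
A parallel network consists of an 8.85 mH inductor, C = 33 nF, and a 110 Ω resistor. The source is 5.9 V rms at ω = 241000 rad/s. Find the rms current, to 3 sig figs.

69.5 mA

X_L = ωL = 2130 Ω
X_C = 1/(ωC) = 126 Ω
Parallel: admittances add. Y = 1/R + 1/(jωL) + jωC
Y = (0.00909 + j0.00748) S
|Y| = 0.0118 S → |Z| = 1/|Y| = 84.9 Ω, ∠Z = −∠Y = -39.5°
I = V/|Z| = 5.9/84.9 = 69.5 mA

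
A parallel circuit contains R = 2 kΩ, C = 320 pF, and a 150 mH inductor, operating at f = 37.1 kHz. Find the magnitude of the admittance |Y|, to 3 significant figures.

502 μS

ω = 2πf = 233100 rad/s
X_L = ωL = 35000 Ω
X_C = 1/(ωC) = 13400 Ω
Parallel: admittances add. Y = 1/R + 1/(jωL) + jωC
Y = (0.000500 + j4.6e-05) S
|Y| = 0.000502 S → |Z| = 1/|Y| = 1990 Ω, ∠Z = −∠Y = -5.26°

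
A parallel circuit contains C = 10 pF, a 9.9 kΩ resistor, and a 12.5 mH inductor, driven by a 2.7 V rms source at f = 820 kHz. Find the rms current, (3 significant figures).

ω = 2πf = 5.152e+06 rad/s
X_L = ωL = 64400 Ω
X_C = 1/(ωC) = 19400 Ω
Parallel: admittances add. Y = 1/R + 1/(jωL) + jωC
Y = (0.000101 + j3.6e-05) S
|Y| = 0.000107 S → |Z| = 1/|Y| = 9330 Ω, ∠Z = −∠Y = -19.6°
I = V/|Z| = 2.7/9330 = 290 μA

290 μA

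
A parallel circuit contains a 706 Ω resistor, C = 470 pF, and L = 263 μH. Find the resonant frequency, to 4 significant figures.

452.7 kHz

ω₀ = 1/√(LC) = 1/√(0.000263 × 4.7e-10) = 2.844e+06 rad/s
f₀ = ω₀/(2π) = 452.7 kHz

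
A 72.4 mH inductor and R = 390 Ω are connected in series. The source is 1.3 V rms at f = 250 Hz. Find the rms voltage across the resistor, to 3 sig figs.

ω = 2πf = 1571 rad/s
X_L = ωL = 114 Ω
Z = 390 + j114 Ω
|Z| = √(390² + 114²) = 406 Ω
I = V/|Z| = 3.20 mA
V_R = I·|Z_R| = 0.00320 × 390 = 1.25 V

1.25 V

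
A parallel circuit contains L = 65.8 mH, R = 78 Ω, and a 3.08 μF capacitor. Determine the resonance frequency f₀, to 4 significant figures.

ω₀ = 1/√(LC) = 1/√(0.0658 × 3.08e-06) = 2221 rad/s
f₀ = ω₀/(2π) = 353.5 Hz

353.5 Hz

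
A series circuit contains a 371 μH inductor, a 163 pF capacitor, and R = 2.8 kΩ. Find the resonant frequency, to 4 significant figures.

647.2 kHz

ω₀ = 1/√(LC) = 1/√(0.000371 × 1.63e-10) = 4.066e+06 rad/s
f₀ = ω₀/(2π) = 647.2 kHz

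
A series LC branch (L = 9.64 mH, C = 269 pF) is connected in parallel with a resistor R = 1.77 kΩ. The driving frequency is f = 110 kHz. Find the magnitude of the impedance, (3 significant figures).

ω = 2πf = 691200 rad/s
X_L = ωL = 6660 Ω
X_C = 1/(ωC) = 5380 Ω
Branch 1: Z₁ = R = 1770 Ω
Branch 2 (series LC): Z₂ = j(X_L − X_C) = j1280 Ω
Parallel: Z = Z₁Z₂/(Z₁+Z₂), |Z| = 1040 Ω, ∠Z = 54.0°

1040 Ω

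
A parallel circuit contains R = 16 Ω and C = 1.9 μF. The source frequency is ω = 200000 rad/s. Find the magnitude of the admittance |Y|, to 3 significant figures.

385 mS

X_C = 1/(ωC) = 2.63 Ω
Parallel: admittances add. Y = 1/R + jωC
Y = (0.0625 + j0.380) S
|Y| = 0.385 S → |Z| = 1/|Y| = 2.60 Ω, ∠Z = −∠Y = -80.7°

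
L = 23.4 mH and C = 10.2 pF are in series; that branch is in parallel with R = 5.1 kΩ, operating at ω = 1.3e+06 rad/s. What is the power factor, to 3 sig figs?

X_L = ωL = 30400 Ω
X_C = 1/(ωC) = 75400 Ω
Branch 1: Z₁ = R = 5100 Ω
Branch 2 (series LC): Z₂ = j(X_L − X_C) = −j45000 Ω
Parallel: Z = Z₁Z₂/(Z₁+Z₂), |Z| = 5070 Ω, ∠Z = -6.47°
cos φ = cos(-6.47°) = 0.994

0.994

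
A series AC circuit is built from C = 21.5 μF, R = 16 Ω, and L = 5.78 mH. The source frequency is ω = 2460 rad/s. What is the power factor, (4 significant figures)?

0.9596

X_L = ωL = 14.22 Ω
X_C = 1/(ωC) = 18.91 Ω
Net reactance X = X_L − X_C = -4.688 Ω
Z = 16.00 − j4.688 Ω
|Z| = √(16.00² + 4.688²) = 16.67 Ω
∠Z = arctan(-4.688/16.00) = -16.33°
cos φ = cos(-16.33°) = 0.9596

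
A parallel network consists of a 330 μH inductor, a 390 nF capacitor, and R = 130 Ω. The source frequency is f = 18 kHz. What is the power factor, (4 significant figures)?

ω = 2πf = 113100 rad/s
X_L = ωL = 37.32 Ω
X_C = 1/(ωC) = 22.67 Ω
Parallel: admittances add. Y = 1/R + 1/(jωL) + jωC
Y = (0.007692 + j0.01731) S
|Y| = 0.01895 S → |Z| = 1/|Y| = 52.78 Ω, ∠Z = −∠Y = -66.05°
cos φ = cos(-66.05°) = 0.4060

0.4060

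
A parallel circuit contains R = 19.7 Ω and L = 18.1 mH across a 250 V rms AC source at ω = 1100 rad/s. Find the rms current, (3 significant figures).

X_L = ωL = 19.9 Ω
Parallel: admittances add. Y = 1/R + 1/(jωL)
Y = (0.0508 − j0.0502) S
|Y| = 0.0714 S → |Z| = 1/|Y| = 14.0 Ω, ∠Z = −∠Y = 44.7°
I = V/|Z| = 250/14.0 = 17.9 A

17.9 A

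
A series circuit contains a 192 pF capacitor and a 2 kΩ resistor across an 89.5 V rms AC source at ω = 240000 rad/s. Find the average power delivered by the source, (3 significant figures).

33.7 mW

X_C = 1/(ωC) = 21700 Ω
Z = 2000 − j21700 Ω
|Z| = √(2000² + 21700²) = 21800 Ω
∠Z = arctan(-21700/2000) = -84.7°
I = V/|Z| = 4.11 mA
P = VI cos φ = 89.5 × 0.00411 × cos(-84.7°) = 33.7 mW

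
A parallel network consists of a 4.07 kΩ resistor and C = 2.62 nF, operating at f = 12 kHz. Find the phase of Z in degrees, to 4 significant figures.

-38.80°

ω = 2πf = 75400 rad/s
X_C = 1/(ωC) = 5062 Ω
Parallel: admittances add. Y = 1/R + jωC
Y = (0.0002457 + j0.0001975) S
|Y| = 0.0003153 S → |Z| = 1/|Y| = 3172 Ω, ∠Z = −∠Y = -38.80°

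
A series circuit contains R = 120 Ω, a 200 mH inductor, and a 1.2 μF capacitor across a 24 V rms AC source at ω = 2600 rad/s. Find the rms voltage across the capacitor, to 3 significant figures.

X_L = ωL = 520 Ω
X_C = 1/(ωC) = 321 Ω
Net reactance X = X_L − X_C = 199 Ω
Z = 120 + j199 Ω
|Z| = √(120² + 199²) = 233 Ω
I = V/|Z| = 103 mA
V_C = I·|Z_C| = 0.103 × 321 = 33.0 V

33.0 V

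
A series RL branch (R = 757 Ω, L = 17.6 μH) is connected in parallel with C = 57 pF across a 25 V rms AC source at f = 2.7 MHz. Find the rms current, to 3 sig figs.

ω = 2πf = 1.696e+07 rad/s
X_L = ωL = 299 Ω
X_C = 1/(ωC) = 1030 Ω
Branch 1 (R+jX_L): Z₁ = 757 + j299 Ω, |Z₁| = 814 Ω
Branch 2 (−jX_C): Z₂ = −j1030 Ω
Parallel: Z = Z₁Z₂/(Z₁+Z₂), |Z| = 797 Ω, ∠Z = -24.3°
I = V/|Z| = 25/797 = 31.4 mA

31.4 mA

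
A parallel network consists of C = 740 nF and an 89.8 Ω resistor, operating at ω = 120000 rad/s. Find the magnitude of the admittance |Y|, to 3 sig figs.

89.5 mS

X_C = 1/(ωC) = 11.3 Ω
Parallel: admittances add. Y = 1/R + jωC
Y = (0.0111 + j0.0888) S
|Y| = 0.0895 S → |Z| = 1/|Y| = 11.2 Ω, ∠Z = −∠Y = -82.9°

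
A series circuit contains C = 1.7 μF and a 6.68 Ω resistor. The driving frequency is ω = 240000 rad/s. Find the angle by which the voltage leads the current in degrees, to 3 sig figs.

-20.1°

X_C = 1/(ωC) = 2.45 Ω
Z = 6.68 − j2.45 Ω
|Z| = √(6.68² + 2.45²) = 7.12 Ω
∠Z = arctan(-2.45/6.68) = -20.1°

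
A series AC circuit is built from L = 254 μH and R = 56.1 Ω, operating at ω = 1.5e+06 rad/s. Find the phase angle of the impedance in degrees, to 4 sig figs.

81.62°

X_L = ωL = 381.0 Ω
Z = 56.10 + j381.0 Ω
|Z| = √(56.10² + 381.0²) = 385.1 Ω
∠Z = arctan(381.0/56.10) = 81.62°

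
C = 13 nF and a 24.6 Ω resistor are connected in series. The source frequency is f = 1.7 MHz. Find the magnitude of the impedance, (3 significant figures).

ω = 2πf = 1.068e+07 rad/s
X_C = 1/(ωC) = 7.20 Ω
Z = 24.6 − j7.20 Ω
|Z| = √(24.6² + 7.20²) = 25.6 Ω

25.6 Ω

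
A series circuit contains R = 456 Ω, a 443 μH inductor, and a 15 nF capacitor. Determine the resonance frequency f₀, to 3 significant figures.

61.7 kHz

ω₀ = 1/√(LC) = 1/√(0.000443 × 1.5e-08) = 387900 rad/s
f₀ = ω₀/(2π) = 61.7 kHz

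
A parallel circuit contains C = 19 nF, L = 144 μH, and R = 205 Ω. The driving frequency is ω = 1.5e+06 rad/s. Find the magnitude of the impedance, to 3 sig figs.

41.0 Ω

X_L = ωL = 216 Ω
X_C = 1/(ωC) = 35.1 Ω
Parallel: admittances add. Y = 1/R + 1/(jωL) + jωC
Y = (0.00488 + j0.0239) S
|Y| = 0.0244 S → |Z| = 1/|Y| = 41.0 Ω, ∠Z = −∠Y = -78.5°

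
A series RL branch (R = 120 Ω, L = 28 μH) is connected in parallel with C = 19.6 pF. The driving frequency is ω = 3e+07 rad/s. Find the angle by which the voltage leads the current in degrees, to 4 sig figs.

73.93°

X_L = ωL = 840.0 Ω
X_C = 1/(ωC) = 1701 Ω
Branch 1 (R+jX_L): Z₁ = 120.0 + j840.0 Ω, |Z₁| = 848.5 Ω
Branch 2 (−jX_C): Z₂ = −j1701 Ω
Parallel: Z = Z₁Z₂/(Z₁+Z₂), |Z| = 1661 Ω, ∠Z = 73.93°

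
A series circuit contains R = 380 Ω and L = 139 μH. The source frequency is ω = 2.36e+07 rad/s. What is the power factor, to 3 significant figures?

0.115

X_L = ωL = 3280 Ω
Z = 380 + j3280 Ω
|Z| = √(380² + 3280²) = 3300 Ω
∠Z = arctan(3280/380) = 83.4°
cos φ = cos(83.4°) = 0.115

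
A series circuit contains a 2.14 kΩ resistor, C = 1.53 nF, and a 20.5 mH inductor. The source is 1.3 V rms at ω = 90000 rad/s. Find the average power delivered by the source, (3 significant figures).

X_L = ωL = 1840 Ω
X_C = 1/(ωC) = 7260 Ω
Net reactance X = X_L − X_C = -5420 Ω
Z = 2140 − j5420 Ω
|Z| = √(2140² + 5420²) = 5820 Ω
∠Z = arctan(-5420/2140) = -68.4°
I = V/|Z| = 223 μA
P = VI cos φ = 1.3 × 0.000223 × cos(-68.4°) = 107 μW

107 μW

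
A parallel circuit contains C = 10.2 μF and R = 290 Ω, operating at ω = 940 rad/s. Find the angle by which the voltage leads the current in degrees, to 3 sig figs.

X_C = 1/(ωC) = 104 Ω
Parallel: admittances add. Y = 1/R + jωC
Y = (0.00345 + j0.00959) S
|Y| = 0.0102 S → |Z| = 1/|Y| = 98.1 Ω, ∠Z = −∠Y = -70.2°

-70.2°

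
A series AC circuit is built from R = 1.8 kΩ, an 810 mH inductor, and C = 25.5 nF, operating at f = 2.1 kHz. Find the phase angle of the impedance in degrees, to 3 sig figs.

ω = 2πf = 13190 rad/s
X_L = ωL = 10700 Ω
X_C = 1/(ωC) = 2970 Ω
Net reactance X = X_L − X_C = 7720 Ω
Z = 1800 + j7720 Ω
|Z| = √(1800² + 7720²) = 7920 Ω
∠Z = arctan(7720/1800) = 76.9°

76.9°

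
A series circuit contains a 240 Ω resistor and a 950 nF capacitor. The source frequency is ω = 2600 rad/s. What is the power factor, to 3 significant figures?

0.510

X_C = 1/(ωC) = 405 Ω
Z = 240 − j405 Ω
|Z| = √(240² + 405²) = 471 Ω
∠Z = arctan(-405/240) = -59.3°
cos φ = cos(-59.3°) = 0.510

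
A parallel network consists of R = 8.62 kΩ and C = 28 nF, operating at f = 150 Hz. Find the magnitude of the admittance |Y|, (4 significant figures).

ω = 2πf = 942.5 rad/s
X_C = 1/(ωC) = 37890 Ω
Parallel: admittances add. Y = 1/R + jωC
Y = (0.0001160 + j2.639e-05) S
|Y| = 0.0001190 S → |Z| = 1/|Y| = 8405 Ω, ∠Z = −∠Y = -12.82°

119.0 μS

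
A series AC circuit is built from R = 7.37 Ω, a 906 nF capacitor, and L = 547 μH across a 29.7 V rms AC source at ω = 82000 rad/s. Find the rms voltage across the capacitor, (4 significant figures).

12.40 V

X_L = ωL = 44.85 Ω
X_C = 1/(ωC) = 13.46 Ω
Net reactance X = X_L − X_C = 31.39 Ω
Z = 7.370 + j31.39 Ω
|Z| = √(7.370² + 31.39²) = 32.25 Ω
I = V/|Z| = 921.0 mA
V_C = I·|Z_C| = 0.9210 × 13.46 = 12.40 V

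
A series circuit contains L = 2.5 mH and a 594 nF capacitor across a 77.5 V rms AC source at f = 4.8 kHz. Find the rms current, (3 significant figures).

ω = 2πf = 30160 rad/s
X_L = ωL = 75.4 Ω
X_C = 1/(ωC) = 55.8 Ω
Net reactance X = X_L − X_C = 19.6 Ω
Z = j19.6 Ω
|Z| = √(0² + 19.6²) = 19.6 Ω
I = V/|Z| = 77.5/19.6 = 3.96 A

3.96 A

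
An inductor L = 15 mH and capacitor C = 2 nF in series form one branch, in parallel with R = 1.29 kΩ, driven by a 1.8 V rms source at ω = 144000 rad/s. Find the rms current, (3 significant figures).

X_L = ωL = 2160 Ω
X_C = 1/(ωC) = 3470 Ω
Branch 1: Z₁ = R = 1290 Ω
Branch 2 (series LC): Z₂ = j(X_L − X_C) = −j1310 Ω
Parallel: Z = Z₁Z₂/(Z₁+Z₂), |Z| = 920 Ω, ∠Z = -44.5°
I = V/|Z| = 1.8/920 = 1.96 mA

1.96 mA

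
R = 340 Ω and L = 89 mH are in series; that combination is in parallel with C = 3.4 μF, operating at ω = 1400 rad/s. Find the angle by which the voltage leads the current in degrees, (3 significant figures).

X_L = ωL = 125 Ω
X_C = 1/(ωC) = 210 Ω
Branch 1 (R+jX_L): Z₁ = 340 + j125 Ω, |Z₁| = 362 Ω
Branch 2 (−jX_C): Z₂ = −j210 Ω
Parallel: Z = Z₁Z₂/(Z₁+Z₂), |Z| = 217 Ω, ∠Z = -55.8°

-55.8°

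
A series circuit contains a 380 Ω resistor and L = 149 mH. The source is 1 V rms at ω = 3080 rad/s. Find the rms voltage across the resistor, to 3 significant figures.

0.638 V

X_L = ωL = 459 Ω
Z = 380 + j459 Ω
|Z| = √(380² + 459²) = 596 Ω
I = V/|Z| = 1.68 mA
V_R = I·|Z_R| = 0.00168 × 380 = 0.638 V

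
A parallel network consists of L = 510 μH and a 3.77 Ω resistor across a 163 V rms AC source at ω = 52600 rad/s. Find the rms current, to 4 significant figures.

X_L = ωL = 26.83 Ω
Parallel: admittances add. Y = 1/R + 1/(jωL)
Y = (0.2653 − j0.03728) S
|Y| = 0.2679 S → |Z| = 1/|Y| = 3.733 Ω, ∠Z = −∠Y = 8.000°
I = V/|Z| = 163/3.733 = 43.66 A

43.66 A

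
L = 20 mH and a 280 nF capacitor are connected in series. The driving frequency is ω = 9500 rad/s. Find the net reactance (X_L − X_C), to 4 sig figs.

-185.9 Ω

X_L = ωL = 190.0 Ω
X_C = 1/(ωC) = 375.9 Ω
X = 190.0 − 375.9 = -185.9 Ω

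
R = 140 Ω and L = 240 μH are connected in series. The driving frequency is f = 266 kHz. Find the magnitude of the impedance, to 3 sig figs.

425 Ω

ω = 2πf = 1.671e+06 rad/s
X_L = ωL = 401 Ω
Z = 140 + j401 Ω
|Z| = √(140² + 401²) = 425 Ω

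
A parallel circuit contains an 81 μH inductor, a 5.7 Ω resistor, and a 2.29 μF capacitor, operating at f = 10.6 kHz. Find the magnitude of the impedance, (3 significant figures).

ω = 2πf = 66600 rad/s
X_L = ωL = 5.39 Ω
X_C = 1/(ωC) = 6.56 Ω
Parallel: admittances add. Y = 1/R + 1/(jωL) + jωC
Y = (0.175 − j0.0328) S
|Y| = 0.178 S → |Z| = 1/|Y| = 5.60 Ω, ∠Z = −∠Y = 10.6°

5.60 Ω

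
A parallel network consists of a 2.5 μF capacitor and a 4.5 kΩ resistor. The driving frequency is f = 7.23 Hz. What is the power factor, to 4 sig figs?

0.8905

ω = 2πf = 45.43 rad/s
X_C = 1/(ωC) = 8805 Ω
Parallel: admittances add. Y = 1/R + jωC
Y = (0.0002222 + j0.0001136) S
|Y| = 0.0002496 S → |Z| = 1/|Y| = 4007 Ω, ∠Z = −∠Y = -27.07°
cos φ = cos(-27.07°) = 0.8905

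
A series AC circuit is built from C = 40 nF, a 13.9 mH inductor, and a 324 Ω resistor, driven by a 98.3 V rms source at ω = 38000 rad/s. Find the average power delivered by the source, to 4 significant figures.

25.70 W

X_L = ωL = 528.2 Ω
X_C = 1/(ωC) = 657.9 Ω
Net reactance X = X_L − X_C = -129.7 Ω
Z = 324.0 − j129.7 Ω
|Z| = √(324.0² + 129.7²) = 349.0 Ω
∠Z = arctan(-129.7/324.0) = -21.82°
I = V/|Z| = 281.7 mA
P = VI cos φ = 98.3 × 0.2817 × cos(-21.82°) = 25.70 W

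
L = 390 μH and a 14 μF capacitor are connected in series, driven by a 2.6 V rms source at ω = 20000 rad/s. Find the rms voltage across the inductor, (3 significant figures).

4.80 V

X_L = ωL = 7.80 Ω
X_C = 1/(ωC) = 3.57 Ω
Net reactance X = X_L − X_C = 4.23 Ω
Z = j4.23 Ω
|Z| = √(0² + 4.23²) = 4.23 Ω
I = V/|Z| = 615 mA
V_L = I·|Z_L| = 0.615 × 7.80 = 4.80 V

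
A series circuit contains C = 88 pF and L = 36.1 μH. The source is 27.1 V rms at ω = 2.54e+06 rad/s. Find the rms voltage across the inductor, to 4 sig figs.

X_L = ωL = 91.69 Ω
X_C = 1/(ωC) = 4474 Ω
Net reactance X = X_L − X_C = -4382 Ω
Z = − j4382 Ω
|Z| = √(0² + 4382²) = 4382 Ω
I = V/|Z| = 6.184 mA
V_L = I·|Z_L| = 0.006184 × 91.69 = 0.5670 V

0.5670 V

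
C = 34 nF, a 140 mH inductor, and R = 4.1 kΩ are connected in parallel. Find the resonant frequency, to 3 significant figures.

ω₀ = 1/√(LC) = 1/√(0.14 × 3.4e-08) = 14490 rad/s
f₀ = ω₀/(2π) = 2.31 kHz

2.31 kHz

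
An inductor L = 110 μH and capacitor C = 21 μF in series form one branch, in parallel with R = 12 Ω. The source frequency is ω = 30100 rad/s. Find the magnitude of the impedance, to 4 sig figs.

1.711 Ω

X_L = ωL = 3.311 Ω
X_C = 1/(ωC) = 1.582 Ω
Branch 1: Z₁ = R = 12.00 Ω
Branch 2 (series LC): Z₂ = j(X_L − X_C) = j1.729 Ω
Parallel: Z = Z₁Z₂/(Z₁+Z₂), |Z| = 1.711 Ω, ∠Z = 81.80°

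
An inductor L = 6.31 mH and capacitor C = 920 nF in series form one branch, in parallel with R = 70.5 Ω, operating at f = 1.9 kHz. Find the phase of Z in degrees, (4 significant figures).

ω = 2πf = 11940 rad/s
X_L = ωL = 75.33 Ω
X_C = 1/(ωC) = 91.05 Ω
Branch 1: Z₁ = R = 70.50 Ω
Branch 2 (series LC): Z₂ = j(X_L − X_C) = −j15.72 Ω
Parallel: Z = Z₁Z₂/(Z₁+Z₂), |Z| = 15.34 Ω, ∠Z = -77.43°

-77.43°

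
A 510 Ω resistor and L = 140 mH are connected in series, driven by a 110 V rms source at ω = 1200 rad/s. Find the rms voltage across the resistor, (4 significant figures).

X_L = ωL = 168.0 Ω
Z = 510.0 + j168.0 Ω
|Z| = √(510.0² + 168.0²) = 537.0 Ω
I = V/|Z| = 204.9 mA
V_R = I·|Z_R| = 0.2049 × 510.0 = 104.5 V

104.5 V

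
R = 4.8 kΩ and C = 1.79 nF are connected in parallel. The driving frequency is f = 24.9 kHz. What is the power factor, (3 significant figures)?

ω = 2πf = 156500 rad/s
X_C = 1/(ωC) = 3570 Ω
Parallel: admittances add. Y = 1/R + jωC
Y = (0.000208 + j0.000280) S
|Y| = 0.000349 S → |Z| = 1/|Y| = 2860 Ω, ∠Z = −∠Y = -53.4°
cos φ = cos(-53.4°) = 0.597

0.597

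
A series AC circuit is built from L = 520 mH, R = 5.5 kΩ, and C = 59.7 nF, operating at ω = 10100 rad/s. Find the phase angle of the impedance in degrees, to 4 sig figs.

33.16°

X_L = ωL = 5252 Ω
X_C = 1/(ωC) = 1658 Ω
Net reactance X = X_L − X_C = 3594 Ω
Z = 5500 + j3594 Ω
|Z| = √(5500² + 3594²) = 6570 Ω
∠Z = arctan(3594/5500) = 33.16°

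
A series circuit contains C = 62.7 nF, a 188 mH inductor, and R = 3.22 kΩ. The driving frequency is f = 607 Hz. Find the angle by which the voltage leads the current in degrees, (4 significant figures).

-47.10°

ω = 2πf = 3814 rad/s
X_L = ωL = 717.0 Ω
X_C = 1/(ωC) = 4182 Ω
Net reactance X = X_L − X_C = -3465 Ω
Z = 3220 − j3465 Ω
|Z| = √(3220² + 3465²) = 4730 Ω
∠Z = arctan(-3465/3220) = -47.10°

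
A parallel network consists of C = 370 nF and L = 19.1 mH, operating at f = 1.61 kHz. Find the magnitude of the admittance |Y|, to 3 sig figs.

ω = 2πf = 10120 rad/s
X_L = ωL = 193 Ω
X_C = 1/(ωC) = 267 Ω
Parallel: admittances add. Y = 1/(jωL) + jωC
Y = (0 − j0.00143) S
|Y| = 0.00143 S → |Z| = 1/|Y| = 698 Ω, ∠Z = −∠Y = 90.0°

1.43 mS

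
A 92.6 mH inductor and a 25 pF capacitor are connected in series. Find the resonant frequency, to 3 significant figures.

ω₀ = 1/√(LC) = 1/√(0.0926 × 2.5e-11) = 657200 rad/s
f₀ = ω₀/(2π) = 105 kHz

105 kHz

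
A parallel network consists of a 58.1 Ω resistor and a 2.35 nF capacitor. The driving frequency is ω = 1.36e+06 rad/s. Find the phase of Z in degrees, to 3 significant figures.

-10.5°

X_C = 1/(ωC) = 313 Ω
Parallel: admittances add. Y = 1/R + jωC
Y = (0.0172 + j0.00320) S
|Y| = 0.0175 S → |Z| = 1/|Y| = 57.1 Ω, ∠Z = −∠Y = -10.5°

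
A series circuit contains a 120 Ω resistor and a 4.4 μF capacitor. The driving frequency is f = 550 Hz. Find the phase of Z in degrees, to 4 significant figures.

-28.73°

ω = 2πf = 3456 rad/s
X_C = 1/(ωC) = 65.77 Ω
Z = 120.0 − j65.77 Ω
|Z| = √(120.0² + 65.77²) = 136.8 Ω
∠Z = arctan(-65.77/120.0) = -28.73°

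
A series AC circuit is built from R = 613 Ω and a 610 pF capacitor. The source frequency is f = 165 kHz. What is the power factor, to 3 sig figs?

0.361

ω = 2πf = 1.037e+06 rad/s
X_C = 1/(ωC) = 1580 Ω
Z = 613 − j1580 Ω
|Z| = √(613² + 1580²) = 1700 Ω
∠Z = arctan(-1580/613) = -68.8°
cos φ = cos(-68.8°) = 0.361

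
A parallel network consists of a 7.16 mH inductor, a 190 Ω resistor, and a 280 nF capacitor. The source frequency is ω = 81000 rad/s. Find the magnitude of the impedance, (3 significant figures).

X_L = ωL = 580 Ω
X_C = 1/(ωC) = 44.1 Ω
Parallel: admittances add. Y = 1/R + 1/(jωL) + jωC
Y = (0.00526 + j0.0210) S
|Y| = 0.0216 S → |Z| = 1/|Y| = 46.3 Ω, ∠Z = −∠Y = -75.9°

46.3 Ω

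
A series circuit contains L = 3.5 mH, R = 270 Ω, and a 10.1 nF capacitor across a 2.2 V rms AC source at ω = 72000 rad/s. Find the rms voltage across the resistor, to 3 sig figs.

0.514 V

X_L = ωL = 252 Ω
X_C = 1/(ωC) = 1380 Ω
Net reactance X = X_L − X_C = -1120 Ω
Z = 270 − j1120 Ω
|Z| = √(270² + 1120²) = 1160 Ω
I = V/|Z| = 1.90 mA
V_R = I·|Z_R| = 0.00190 × 270 = 0.514 V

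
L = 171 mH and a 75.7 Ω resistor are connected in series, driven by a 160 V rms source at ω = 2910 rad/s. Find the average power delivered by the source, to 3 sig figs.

X_L = ωL = 498 Ω
Z = 75.7 + j498 Ω
|Z| = √(75.7² + 498²) = 503 Ω
∠Z = arctan(498/75.7) = 81.4°
I = V/|Z| = 318 mA
P = VI cos φ = 160 × 0.318 × cos(81.4°) = 7.65 W

7.65 W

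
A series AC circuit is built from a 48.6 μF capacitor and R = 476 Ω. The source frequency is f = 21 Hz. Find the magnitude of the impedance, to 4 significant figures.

500.9 Ω

ω = 2πf = 131.9 rad/s
X_C = 1/(ωC) = 155.9 Ω
Z = 476.0 − j155.9 Ω
|Z| = √(476.0² + 155.9²) = 500.9 Ω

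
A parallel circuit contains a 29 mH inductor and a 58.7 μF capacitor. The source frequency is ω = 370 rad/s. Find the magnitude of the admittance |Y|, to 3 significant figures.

71.5 mS

X_L = ωL = 10.7 Ω
X_C = 1/(ωC) = 46.0 Ω
Parallel: admittances add. Y = 1/(jωL) + jωC
Y = (0 − j0.0715) S
|Y| = 0.0715 S → |Z| = 1/|Y| = 14.0 Ω, ∠Z = −∠Y = 90.0°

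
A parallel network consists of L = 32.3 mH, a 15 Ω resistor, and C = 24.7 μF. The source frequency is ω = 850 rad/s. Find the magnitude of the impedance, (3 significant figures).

X_L = ωL = 27.5 Ω
X_C = 1/(ωC) = 47.6 Ω
Parallel: admittances add. Y = 1/R + 1/(jωL) + jωC
Y = (0.0667 − j0.0154) S
|Y| = 0.0684 S → |Z| = 1/|Y| = 14.6 Ω, ∠Z = −∠Y = 13.0°

14.6 Ω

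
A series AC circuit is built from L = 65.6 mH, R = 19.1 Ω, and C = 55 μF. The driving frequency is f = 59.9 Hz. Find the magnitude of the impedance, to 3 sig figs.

30.4 Ω

ω = 2πf = 376.4 rad/s
X_L = ωL = 24.7 Ω
X_C = 1/(ωC) = 48.3 Ω
Net reactance X = X_L − X_C = -23.6 Ω
Z = 19.1 − j23.6 Ω
|Z| = √(19.1² + 23.6²) = 30.4 Ω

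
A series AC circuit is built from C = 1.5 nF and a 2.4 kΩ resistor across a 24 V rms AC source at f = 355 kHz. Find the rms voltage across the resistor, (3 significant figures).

ω = 2πf = 2.231e+06 rad/s
X_C = 1/(ωC) = 299 Ω
Z = 2400 − j299 Ω
|Z| = √(2400² + 299²) = 2420 Ω
I = V/|Z| = 9.92 mA
V_R = I·|Z_R| = 0.00992 × 2400 = 23.8 V

23.8 V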